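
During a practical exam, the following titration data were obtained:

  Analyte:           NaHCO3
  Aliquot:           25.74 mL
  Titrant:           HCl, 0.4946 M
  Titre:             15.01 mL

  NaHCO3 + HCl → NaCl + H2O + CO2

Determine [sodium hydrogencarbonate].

0.2884 M

n(HCl) = 0.01501 L × 0.4946 mol/L = 7.424 × 10^-3 mol
n(NaHCO3) = 7.424 × 10^-3 mol (1:1 mole ratio)
[NaHCO3] = 7.424 × 10^-3 mol / 0.02574 L = 0.2884 mol/L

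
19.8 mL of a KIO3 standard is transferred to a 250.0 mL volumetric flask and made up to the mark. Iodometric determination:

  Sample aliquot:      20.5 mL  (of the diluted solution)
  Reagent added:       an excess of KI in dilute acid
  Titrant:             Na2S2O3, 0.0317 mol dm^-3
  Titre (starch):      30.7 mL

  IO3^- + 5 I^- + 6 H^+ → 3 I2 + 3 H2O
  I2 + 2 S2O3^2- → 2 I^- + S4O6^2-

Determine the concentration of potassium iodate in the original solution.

0.0999 mol/L

n(S2O3^2-) = 0.0307 × 0.0317 = 9.73 × 10^-4 mol
n(I2) = n(S2O3^2-)/2 = 4.87 × 10^-4 mol
From the 1:3 ratio, n(IO3^-) in the aliquot = 1/3 × 4.87 × 10^-4 = 1.62 × 10^-4 mol
[IO3^-]_dilute = 1.62 × 10^-4 / 0.0205 = 0.00791 mol/L
[IO3^-]_original = 0.00791 × 250.0/19.8 = 0.0999 mol/L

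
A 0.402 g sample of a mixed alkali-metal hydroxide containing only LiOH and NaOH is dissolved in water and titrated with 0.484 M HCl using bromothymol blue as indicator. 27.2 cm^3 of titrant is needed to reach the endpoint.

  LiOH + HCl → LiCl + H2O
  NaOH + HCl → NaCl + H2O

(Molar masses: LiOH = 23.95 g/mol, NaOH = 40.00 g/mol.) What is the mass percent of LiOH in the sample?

46.2 %

n(HCl) = 0.0272 × 0.484 = 0.0132 mol
Let x = n(LiOH), y = n(NaOH).
Titrant: 1x + 1y = 0.0132;  mass: 23.95x + 40.00y = 0.402
Solving, x = 7.76 × 10^-3 mol, y = 5.40 × 10^-3 mol
mass of LiOH = 7.76 × 10^-3 × 23.95 = 0.186 g
% LiOH = 0.186 / 0.402 × 100 = 46.2 %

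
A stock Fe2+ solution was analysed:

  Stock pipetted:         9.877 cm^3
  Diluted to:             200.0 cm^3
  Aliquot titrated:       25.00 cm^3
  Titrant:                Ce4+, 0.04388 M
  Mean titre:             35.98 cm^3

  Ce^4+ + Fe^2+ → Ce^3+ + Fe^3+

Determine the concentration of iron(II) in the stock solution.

n(Ce4+) = 0.03598 × 0.04388 = 1.579 × 10^-3 mol
n(Fe2+) in the aliquot = 1.579 × 10^-3 mol (1:1 ratio)
[Fe2+]_dilute = 1.579 × 10^-3 / 0.02500 = 0.06315 mol/L
Dilution factor = 200.0 / 9.877 = 20.25
[Fe2+]_stock = 0.06315 × 20.25 = 1.279 mol/L

1.279 M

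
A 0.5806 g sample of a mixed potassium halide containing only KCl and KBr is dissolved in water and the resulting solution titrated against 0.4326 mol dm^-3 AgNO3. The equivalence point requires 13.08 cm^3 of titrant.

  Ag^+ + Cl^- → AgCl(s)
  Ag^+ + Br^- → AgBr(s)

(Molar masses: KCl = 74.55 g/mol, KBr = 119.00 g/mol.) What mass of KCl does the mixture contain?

n(AgNO3) = 0.01308 × 0.4326 = 5.658 × 10^-3 mol
Let x = n(KCl), y = n(KBr).
Titrant: 1x + 1y = 5.658 × 10^-3;  mass: 74.55x + 119.00y = 0.5806
Solving, x = 2.087 × 10^-3 mol, y = 3.572 × 10^-3 mol
mass of KCl = 2.087 × 10^-3 × 74.55 = 0.1556 g

0.1556 g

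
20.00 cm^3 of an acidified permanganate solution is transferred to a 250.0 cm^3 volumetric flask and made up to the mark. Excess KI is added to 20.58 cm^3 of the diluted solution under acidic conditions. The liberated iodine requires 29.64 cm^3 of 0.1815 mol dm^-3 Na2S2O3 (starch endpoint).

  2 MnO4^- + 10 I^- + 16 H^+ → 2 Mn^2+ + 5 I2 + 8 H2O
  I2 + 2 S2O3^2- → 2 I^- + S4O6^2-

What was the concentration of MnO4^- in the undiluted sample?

n(S2O3^2-) = 0.02964 × 0.1815 = 5.380 × 10^-3 mol
n(I2) = n(S2O3^2-)/2 = 2.690 × 10^-3 mol
From the 2:5 ratio, n(MnO4^-) in the aliquot = 2/5 × 2.690 × 10^-3 = 1.076 × 10^-3 mol
[MnO4^-]_dilute = 1.076 × 10^-3 / 0.02058 = 0.05228 mol/L
[MnO4^-]_original = 0.05228 × 250.0/20.00 = 0.6535 mol/L

0.6535 mol/L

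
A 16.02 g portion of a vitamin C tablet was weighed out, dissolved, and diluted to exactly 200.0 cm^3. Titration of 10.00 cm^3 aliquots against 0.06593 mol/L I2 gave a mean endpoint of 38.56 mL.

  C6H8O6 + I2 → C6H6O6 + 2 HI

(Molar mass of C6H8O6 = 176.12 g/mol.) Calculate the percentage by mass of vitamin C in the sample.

55.90 %

n(I2) per titration = 0.03856 × 0.06593 = 2.542 × 10^-3 mol
n(C6H8O6) in each aliquot = 2.542 × 10^-3 mol (1:1 ratio)
n(C6H8O6) in the whole flask = 2.542 × 10^-3 × 200.0/10.00 = 0.05085 mol
mass of C6H8O6 = 0.05085 × 176.12 = 8.955 g
% C6H8O6 = 8.955 / 16.02 × 100 = 55.90 %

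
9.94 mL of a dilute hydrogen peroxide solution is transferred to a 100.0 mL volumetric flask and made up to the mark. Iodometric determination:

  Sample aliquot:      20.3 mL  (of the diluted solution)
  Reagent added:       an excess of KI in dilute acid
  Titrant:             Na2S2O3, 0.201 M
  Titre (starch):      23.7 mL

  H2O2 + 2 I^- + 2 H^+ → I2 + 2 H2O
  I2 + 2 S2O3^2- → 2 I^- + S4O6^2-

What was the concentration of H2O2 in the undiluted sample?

1.18 M

n(S2O3^2-) = 0.0237 × 0.201 = 4.76 × 10^-3 mol
n(I2) = n(S2O3^2-)/2 = 2.38 × 10^-3 mol
n(H2O2) in the aliquot = 2.38 × 10^-3 mol (1:1 ratio)
[H2O2]_dilute = 2.38 × 10^-3 / 0.0203 = 0.117 mol/L
[H2O2]_original = 0.117 × 100.0/9.94 = 1.18 mol/L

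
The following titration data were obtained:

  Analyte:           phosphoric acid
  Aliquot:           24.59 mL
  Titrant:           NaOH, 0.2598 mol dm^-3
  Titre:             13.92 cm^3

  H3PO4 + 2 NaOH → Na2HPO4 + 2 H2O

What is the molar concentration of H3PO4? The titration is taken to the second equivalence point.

0.07353 mol/L

n(NaOH) = 0.01392 L × 0.2598 mol/L = 3.616 × 10^-3 mol
From the 1:2 mole ratio, n(H3PO4) = 1/2 × 3.616 × 10^-3 = 1.808 × 10^-3 mol
[H3PO4] = 1.808 × 10^-3 mol / 0.02459 L = 0.07353 mol/L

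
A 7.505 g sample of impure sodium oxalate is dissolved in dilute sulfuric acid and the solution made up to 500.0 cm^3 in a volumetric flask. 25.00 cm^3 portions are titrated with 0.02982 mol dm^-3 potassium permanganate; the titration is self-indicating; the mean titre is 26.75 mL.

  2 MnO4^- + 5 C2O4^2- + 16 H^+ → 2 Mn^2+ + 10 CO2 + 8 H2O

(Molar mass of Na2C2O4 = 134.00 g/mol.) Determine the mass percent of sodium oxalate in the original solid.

n(KMnO4) per titration = 0.02675 × 0.02982 = 7.977 × 10^-4 mol
From the 5:2 ratio, n(Na2C2O4) in each aliquot = 5/2 × 7.977 × 10^-4 = 1.994 × 10^-3 mol
n(Na2C2O4) in the whole flask = 1.994 × 10^-3 × 500.0/25.00 = 0.03988 mol
mass of Na2C2O4 = 0.03988 × 134.00 = 5.344 g
% Na2C2O4 = 5.344 / 7.505 × 100 = 71.21 %

71.21 %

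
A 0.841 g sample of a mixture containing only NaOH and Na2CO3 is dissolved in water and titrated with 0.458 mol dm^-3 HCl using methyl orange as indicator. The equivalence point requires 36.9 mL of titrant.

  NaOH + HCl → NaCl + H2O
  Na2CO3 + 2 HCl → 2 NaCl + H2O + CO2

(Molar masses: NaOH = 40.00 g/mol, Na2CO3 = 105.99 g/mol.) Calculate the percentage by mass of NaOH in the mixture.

20.0 %

n(HCl) = 0.0369 × 0.458 = 0.0169 mol
Let x = n(NaOH), y = n(Na2CO3).
Titrant: 1x + 2y = 0.0169;  mass: 40.00x + 105.99y = 0.841
Solving, x = 4.20 × 10^-3 mol, y = 6.35 × 10^-3 mol
mass of NaOH = 4.20 × 10^-3 × 40.00 = 0.168 g
% NaOH = 0.168 / 0.841 × 100 = 20.0 %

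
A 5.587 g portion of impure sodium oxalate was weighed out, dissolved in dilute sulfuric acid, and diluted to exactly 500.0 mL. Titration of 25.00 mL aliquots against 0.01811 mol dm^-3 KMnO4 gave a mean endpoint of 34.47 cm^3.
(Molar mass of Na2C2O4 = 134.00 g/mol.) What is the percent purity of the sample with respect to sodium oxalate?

74.86 %

2 MnO4^- + 5 C2O4^2- + 16 H^+ → 2 Mn^2+ + 10 CO2 + 8 H2O
n(KMnO4) per titration = 0.03447 × 0.01811 = 6.243 × 10^-4 mol
From the 5:2 ratio, n(Na2C2O4) in each aliquot = 5/2 × 6.243 × 10^-4 = 1.561 × 10^-3 mol
n(Na2C2O4) in the whole flask = 1.561 × 10^-3 × 500.0/25.00 = 0.03121 mol
mass of Na2C2O4 = 0.03121 × 134.00 = 4.182 g
% Na2C2O4 = 4.182 / 5.587 × 100 = 74.86 %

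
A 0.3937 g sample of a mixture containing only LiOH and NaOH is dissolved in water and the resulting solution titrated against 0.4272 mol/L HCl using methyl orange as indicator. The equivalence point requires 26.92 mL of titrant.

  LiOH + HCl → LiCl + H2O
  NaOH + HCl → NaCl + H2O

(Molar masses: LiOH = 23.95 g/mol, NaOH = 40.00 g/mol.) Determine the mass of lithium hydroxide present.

n(HCl) = 0.02692 × 0.4272 = 0.01150 mol
Let x = n(LiOH), y = n(NaOH).
Titrant: 1x + 1y = 0.01150;  mass: 23.95x + 40.00y = 0.3937
Solving, x = 4.131 × 10^-3 mol, y = 7.369 × 10^-3 mol
mass of LiOH = 4.131 × 10^-3 × 23.95 = 0.09895 g

0.09895 g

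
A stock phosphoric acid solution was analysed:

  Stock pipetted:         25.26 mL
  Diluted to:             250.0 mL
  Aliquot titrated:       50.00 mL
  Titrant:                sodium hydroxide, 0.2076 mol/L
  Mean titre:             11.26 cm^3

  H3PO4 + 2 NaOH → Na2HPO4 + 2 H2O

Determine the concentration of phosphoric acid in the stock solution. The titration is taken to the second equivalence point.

0.2314 mol/L

n(NaOH) = 0.01126 × 0.2076 = 2.338 × 10^-3 mol
From the 1:2 ratio, n(H3PO4) in the aliquot = 1/2 × 2.338 × 10^-3 = 1.169 × 10^-3 mol
[H3PO4]_dilute = 1.169 × 10^-3 / 0.05000 = 0.02338 mol/L
Dilution factor = 250.0 / 25.26 = 9.897
[H3PO4]_stock = 0.02338 × 9.897 = 0.2314 mol/L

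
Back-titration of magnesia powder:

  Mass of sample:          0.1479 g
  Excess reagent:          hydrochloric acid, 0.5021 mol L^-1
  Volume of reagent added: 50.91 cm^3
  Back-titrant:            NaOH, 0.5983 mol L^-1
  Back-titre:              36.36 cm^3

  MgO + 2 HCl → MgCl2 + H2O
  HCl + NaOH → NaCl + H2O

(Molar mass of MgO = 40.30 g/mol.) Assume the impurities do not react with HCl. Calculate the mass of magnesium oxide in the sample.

n(HCl) added = 0.05091 × 0.5021 = 0.02556 mol
n(NaOH) used in back-titration = 0.03636 × 0.5983 = 0.02175 mol
n(HCl) left over = 0.02175 mol (1:1 ratio)
n(HCl) consumed by analyte = 0.02556 − 0.02175 = 3.808 × 10^-3 mol
From the 1:2 ratio, n(MgO) = 1/2 × 3.808 × 10^-3 = 1.904 × 10^-3 mol
mass of MgO = 1.904 × 10^-3 × 40.30 = 0.07673 g

0.07673 g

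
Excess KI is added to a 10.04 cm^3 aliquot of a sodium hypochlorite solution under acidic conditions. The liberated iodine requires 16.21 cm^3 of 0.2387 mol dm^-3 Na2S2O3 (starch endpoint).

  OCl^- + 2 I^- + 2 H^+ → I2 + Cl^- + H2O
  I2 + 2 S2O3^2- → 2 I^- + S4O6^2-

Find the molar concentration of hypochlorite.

n(S2O3^2-) = 0.01621 × 0.2387 = 3.869 × 10^-3 mol
n(I2) = n(S2O3^2-)/2 = 1.935 × 10^-3 mol
n(OCl^-) in the aliquot = 1.935 × 10^-3 mol (1:1 ratio)
[OCl^-] = 1.935 × 10^-3 / 0.01004 = 0.1927 mol/L

0.1927 mol/L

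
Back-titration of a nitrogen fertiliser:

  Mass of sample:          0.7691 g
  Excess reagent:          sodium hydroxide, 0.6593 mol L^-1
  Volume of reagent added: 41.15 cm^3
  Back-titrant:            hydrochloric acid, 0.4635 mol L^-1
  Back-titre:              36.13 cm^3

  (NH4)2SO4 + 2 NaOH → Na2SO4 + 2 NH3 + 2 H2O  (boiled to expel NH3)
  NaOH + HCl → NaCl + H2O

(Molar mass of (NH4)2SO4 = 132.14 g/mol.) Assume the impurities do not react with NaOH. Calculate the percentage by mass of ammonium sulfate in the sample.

89.20 %

n(NaOH) added = 0.04115 × 0.6593 = 0.02713 mol
n(HCl) used in back-titration = 0.03613 × 0.4635 = 0.01675 mol
n(NaOH) left over = 0.01675 mol (1:1 ratio)
n(NaOH) consumed by analyte = 0.02713 − 0.01675 = 0.01038 mol
From the 1:2 ratio, n((NH4)2SO4) = 1/2 × 0.01038 = 5.192 × 10^-3 mol
mass of (NH4)2SO4 = 5.192 × 10^-3 × 132.14 = 0.6861 g
% (NH4)2SO4 = 0.6861 / 0.7691 × 100 = 89.20 %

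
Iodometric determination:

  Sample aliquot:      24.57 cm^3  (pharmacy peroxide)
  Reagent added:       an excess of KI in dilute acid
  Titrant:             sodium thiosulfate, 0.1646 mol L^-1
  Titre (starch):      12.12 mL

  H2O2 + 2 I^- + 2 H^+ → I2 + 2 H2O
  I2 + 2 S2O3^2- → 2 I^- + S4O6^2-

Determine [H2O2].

0.04060 mol/L

n(S2O3^2-) = 0.01212 × 0.1646 = 1.995 × 10^-3 mol
n(I2) = n(S2O3^2-)/2 = 9.975 × 10^-4 mol
n(H2O2) in the aliquot = 9.975 × 10^-4 mol (1:1 ratio)
[H2O2] = 9.975 × 10^-4 / 0.02457 = 0.04060 mol/L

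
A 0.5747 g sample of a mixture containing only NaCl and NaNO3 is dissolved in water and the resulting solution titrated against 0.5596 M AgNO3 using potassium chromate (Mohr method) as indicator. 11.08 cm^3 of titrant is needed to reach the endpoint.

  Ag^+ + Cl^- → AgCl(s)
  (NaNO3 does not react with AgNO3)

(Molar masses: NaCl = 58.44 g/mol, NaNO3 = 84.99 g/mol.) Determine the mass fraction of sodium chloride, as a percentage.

n(AgNO3) = 0.01108 × 0.5596 = 6.200 × 10^-3 mol
Let x = n(NaCl), y = n(NaNO3).
Titrant: 1x = 6.200 × 10^-3;  mass: 58.44x + 84.99y = 0.5747
Solving, x = 6.200 × 10^-3 mol, y = 2.499 × 10^-3 mol
mass of NaCl = 6.200 × 10^-3 × 58.44 = 0.3623 g
% NaCl = 0.3623 / 0.5747 × 100 = 63.05 %

63.05 %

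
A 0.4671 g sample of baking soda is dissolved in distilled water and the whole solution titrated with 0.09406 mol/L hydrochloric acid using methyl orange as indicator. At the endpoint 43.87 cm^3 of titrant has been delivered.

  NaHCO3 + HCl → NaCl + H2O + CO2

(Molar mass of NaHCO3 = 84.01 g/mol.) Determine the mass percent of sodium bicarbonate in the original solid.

n(HCl) = 0.04387 L × 0.09406 mol/L = 4.126 × 10^-3 mol
n(NaHCO3) = 4.126 × 10^-3 mol (1:1 ratio)
mass of NaHCO3 = 4.126 × 10^-3 × 84.01 g/mol = 0.3467 g
% NaHCO3 = 0.3467 / 0.4671 × 100 = 74.22 %

74.22 %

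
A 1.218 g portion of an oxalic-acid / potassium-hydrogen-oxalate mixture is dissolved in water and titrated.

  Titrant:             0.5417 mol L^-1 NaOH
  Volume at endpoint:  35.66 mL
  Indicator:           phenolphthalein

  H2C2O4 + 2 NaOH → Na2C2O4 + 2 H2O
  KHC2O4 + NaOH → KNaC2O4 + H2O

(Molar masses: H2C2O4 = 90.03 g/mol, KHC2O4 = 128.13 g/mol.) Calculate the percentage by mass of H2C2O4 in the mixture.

n(NaOH) = 0.03566 × 0.5417 = 0.01932 mol
Let x = n(H2C2O4), y = n(KHC2O4).
Titrant: 2x + 1y = 0.01932;  mass: 90.03x + 128.13y = 1.218
Solving, x = 7.562 × 10^-3 mol, y = 4.192 × 10^-3 mol
mass of H2C2O4 = 7.562 × 10^-3 × 90.03 = 0.6808 g
% H2C2O4 = 0.6808 / 1.218 × 100 = 55.90 %

55.90 %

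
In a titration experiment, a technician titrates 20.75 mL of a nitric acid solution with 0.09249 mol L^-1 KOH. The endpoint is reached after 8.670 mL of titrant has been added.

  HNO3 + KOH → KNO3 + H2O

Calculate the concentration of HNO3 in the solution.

0.03865 mol/L

n(KOH) = 0.008670 L × 0.09249 mol/L = 8.019 × 10^-4 mol
n(HNO3) = 8.019 × 10^-4 mol (1:1 mole ratio)
[HNO3] = 8.019 × 10^-4 mol / 0.02075 L = 0.03865 mol/L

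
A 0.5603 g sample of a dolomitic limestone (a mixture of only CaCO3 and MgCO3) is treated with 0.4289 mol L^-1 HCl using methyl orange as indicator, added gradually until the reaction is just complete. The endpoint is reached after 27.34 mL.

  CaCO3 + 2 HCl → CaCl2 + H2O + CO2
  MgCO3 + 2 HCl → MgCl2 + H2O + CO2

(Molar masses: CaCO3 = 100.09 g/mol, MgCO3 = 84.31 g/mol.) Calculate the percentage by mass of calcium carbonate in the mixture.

74.70 %

n(HCl) = 0.02734 × 0.4289 = 0.01173 mol
Let x = n(CaCO3), y = n(MgCO3).
Titrant: 2x + 2y = 0.01173;  mass: 100.09x + 84.31y = 0.5603
Solving, x = 4.182 × 10^-3 mol, y = 1.681 × 10^-3 mol
mass of CaCO3 = 4.182 × 10^-3 × 100.09 = 0.4185 g
% CaCO3 = 0.4185 / 0.5603 × 100 = 74.70 %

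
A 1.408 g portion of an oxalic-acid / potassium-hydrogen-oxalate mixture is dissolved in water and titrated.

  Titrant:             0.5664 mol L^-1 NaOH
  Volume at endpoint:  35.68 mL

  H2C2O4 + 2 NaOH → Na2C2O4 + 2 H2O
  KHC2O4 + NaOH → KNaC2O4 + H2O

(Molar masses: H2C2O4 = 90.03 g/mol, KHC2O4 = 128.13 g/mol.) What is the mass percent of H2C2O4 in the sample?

n(NaOH) = 0.03568 × 0.5664 = 0.02021 mol
Let x = n(H2C2O4), y = n(KHC2O4).
Titrant: 2x + 1y = 0.02021;  mass: 90.03x + 128.13y = 1.408
Solving, x = 7.107 × 10^-3 mol, y = 5.995 × 10^-3 mol
mass of H2C2O4 = 7.107 × 10^-3 × 90.03 = 0.6398 g
% H2C2O4 = 0.6398 / 1.408 × 100 = 45.44 %

45.44 %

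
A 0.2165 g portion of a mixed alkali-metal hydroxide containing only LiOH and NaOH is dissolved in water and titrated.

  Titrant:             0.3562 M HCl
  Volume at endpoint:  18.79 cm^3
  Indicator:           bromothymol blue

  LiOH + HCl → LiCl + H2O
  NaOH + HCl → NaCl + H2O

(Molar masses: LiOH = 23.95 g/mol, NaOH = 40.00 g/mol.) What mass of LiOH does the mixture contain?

n(HCl) = 0.01879 × 0.3562 = 6.693 × 10^-3 mol
Let x = n(LiOH), y = n(NaOH).
Titrant: 1x + 1y = 6.693 × 10^-3;  mass: 23.95x + 40.00y = 0.2165
Solving, x = 3.191 × 10^-3 mol, y = 3.502 × 10^-3 mol
mass of LiOH = 3.191 × 10^-3 × 23.95 = 0.07643 g

0.07643 g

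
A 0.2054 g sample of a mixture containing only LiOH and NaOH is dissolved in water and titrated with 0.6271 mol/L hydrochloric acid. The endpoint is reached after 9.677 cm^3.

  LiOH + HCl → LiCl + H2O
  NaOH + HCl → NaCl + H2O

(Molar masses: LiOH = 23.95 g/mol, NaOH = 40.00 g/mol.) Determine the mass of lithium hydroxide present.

n(HCl) = 0.009677 × 0.6271 = 6.068 × 10^-3 mol
Let x = n(LiOH), y = n(NaOH).
Titrant: 1x + 1y = 6.068 × 10^-3;  mass: 23.95x + 40.00y = 0.2054
Solving, x = 2.326 × 10^-3 mol, y = 3.742 × 10^-3 mol
mass of LiOH = 2.326 × 10^-3 × 23.95 = 0.05572 g

0.05572 g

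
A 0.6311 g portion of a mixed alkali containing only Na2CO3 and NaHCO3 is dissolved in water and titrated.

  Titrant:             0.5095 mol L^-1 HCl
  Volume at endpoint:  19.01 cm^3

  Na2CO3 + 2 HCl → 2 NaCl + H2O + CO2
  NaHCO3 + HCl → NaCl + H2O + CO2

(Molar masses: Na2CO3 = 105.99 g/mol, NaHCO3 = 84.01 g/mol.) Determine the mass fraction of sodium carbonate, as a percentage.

49.43 %

n(HCl) = 0.01901 × 0.5095 = 9.686 × 10^-3 mol
Let x = n(Na2CO3), y = n(NaHCO3).
Titrant: 2x + 1y = 9.686 × 10^-3;  mass: 105.99x + 84.01y = 0.6311
Solving, x = 2.944 × 10^-3 mol, y = 3.799 × 10^-3 mol
mass of Na2CO3 = 2.944 × 10^-3 × 105.99 = 0.3120 g
% Na2CO3 = 0.3120 / 0.6311 × 100 = 49.43 %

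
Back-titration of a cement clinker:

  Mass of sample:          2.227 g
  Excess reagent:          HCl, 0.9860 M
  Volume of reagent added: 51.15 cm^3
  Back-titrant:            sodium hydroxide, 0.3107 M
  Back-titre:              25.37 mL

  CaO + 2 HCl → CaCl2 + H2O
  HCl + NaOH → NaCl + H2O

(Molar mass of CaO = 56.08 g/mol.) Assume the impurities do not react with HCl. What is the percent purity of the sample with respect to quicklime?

53.58 %

n(HCl) added = 0.05115 × 0.9860 = 0.05043 mol
n(NaOH) used in back-titration = 0.02537 × 0.3107 = 7.882 × 10^-3 mol
n(HCl) left over = 7.882 × 10^-3 mol (1:1 ratio)
n(HCl) consumed by analyte = 0.05043 − 7.882 × 10^-3 = 0.04255 mol
From the 1:2 ratio, n(CaO) = 1/2 × 0.04255 = 0.02128 mol
mass of CaO = 0.02128 × 56.08 = 1.193 g
% CaO = 1.193 / 2.227 × 100 = 53.58 %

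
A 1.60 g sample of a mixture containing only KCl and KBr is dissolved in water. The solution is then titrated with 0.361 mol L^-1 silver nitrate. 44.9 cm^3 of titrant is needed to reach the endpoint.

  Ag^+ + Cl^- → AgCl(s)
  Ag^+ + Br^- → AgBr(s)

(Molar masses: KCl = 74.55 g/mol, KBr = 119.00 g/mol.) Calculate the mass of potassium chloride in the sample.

n(AgNO3) = 0.0449 × 0.361 = 0.0162 mol
Let x = n(KCl), y = n(KBr).
Titrant: 1x + 1y = 0.0162;  mass: 74.55x + 119.00y = 1.60
Solving, x = 7.40 × 10^-3 mol, y = 8.81 × 10^-3 mol
mass of KCl = 7.40 × 10^-3 × 74.55 = 0.552 g

0.552 g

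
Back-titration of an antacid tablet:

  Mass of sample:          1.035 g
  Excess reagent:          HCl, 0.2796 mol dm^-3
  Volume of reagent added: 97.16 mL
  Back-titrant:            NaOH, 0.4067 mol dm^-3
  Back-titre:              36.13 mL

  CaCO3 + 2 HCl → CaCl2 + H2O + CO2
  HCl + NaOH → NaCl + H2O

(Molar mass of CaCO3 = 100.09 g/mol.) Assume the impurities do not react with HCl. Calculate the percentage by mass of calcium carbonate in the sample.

60.30 %

n(HCl) added = 0.09716 × 0.2796 = 0.02717 mol
n(NaOH) used in back-titration = 0.03613 × 0.4067 = 0.01469 mol
n(HCl) left over = 0.01469 mol (1:1 ratio)
n(HCl) consumed by analyte = 0.02717 − 0.01469 = 0.01247 mol
From the 1:2 ratio, n(CaCO3) = 1/2 × 0.01247 = 6.236 × 10^-3 mol
mass of CaCO3 = 6.236 × 10^-3 × 100.09 = 0.6242 g
% CaCO3 = 0.6242 / 1.035 × 100 = 60.30 %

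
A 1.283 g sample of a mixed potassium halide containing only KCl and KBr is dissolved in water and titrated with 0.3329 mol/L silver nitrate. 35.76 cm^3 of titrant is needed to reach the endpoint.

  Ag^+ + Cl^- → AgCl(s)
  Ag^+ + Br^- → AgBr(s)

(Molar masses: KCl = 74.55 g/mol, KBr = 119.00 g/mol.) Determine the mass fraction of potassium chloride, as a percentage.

n(AgNO3) = 0.03576 × 0.3329 = 0.01190 mol
Let x = n(KCl), y = n(KBr).
Titrant: 1x + 1y = 0.01190;  mass: 74.55x + 119.00y = 1.283
Solving, x = 3.006 × 10^-3 mol, y = 8.898 × 10^-3 mol
mass of KCl = 3.006 × 10^-3 × 74.55 = 0.2241 g
% KCl = 0.2241 / 1.283 × 100 = 17.47 %

17.47 %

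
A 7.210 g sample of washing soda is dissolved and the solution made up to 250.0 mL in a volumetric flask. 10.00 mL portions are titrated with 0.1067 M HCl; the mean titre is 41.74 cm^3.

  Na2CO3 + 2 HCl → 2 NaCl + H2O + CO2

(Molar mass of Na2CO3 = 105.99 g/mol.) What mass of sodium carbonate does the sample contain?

n(HCl) per titration = 0.04174 × 0.1067 = 4.454 × 10^-3 mol
From the 1:2 ratio, n(Na2CO3) in each aliquot = 1/2 × 4.454 × 10^-3 = 2.227 × 10^-3 mol
n(Na2CO3) in the whole flask = 2.227 × 10^-3 × 250.0/10.00 = 0.05567 mol
mass of Na2CO3 = 0.05567 × 105.99 = 5.901 g

5.901 g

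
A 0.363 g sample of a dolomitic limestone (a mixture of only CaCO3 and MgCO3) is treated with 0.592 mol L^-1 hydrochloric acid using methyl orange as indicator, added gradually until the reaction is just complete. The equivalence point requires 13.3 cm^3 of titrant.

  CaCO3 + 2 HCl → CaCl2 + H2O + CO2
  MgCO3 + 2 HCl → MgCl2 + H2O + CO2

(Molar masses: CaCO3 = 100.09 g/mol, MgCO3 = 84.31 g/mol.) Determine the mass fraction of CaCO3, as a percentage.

54.3 %

n(HCl) = 0.0133 × 0.592 = 7.87 × 10^-3 mol
Let x = n(CaCO3), y = n(MgCO3).
Titrant: 2x + 2y = 7.87 × 10^-3;  mass: 100.09x + 84.31y = 0.363
Solving, x = 1.97 × 10^-3 mol, y = 1.97 × 10^-3 mol
mass of CaCO3 = 1.97 × 10^-3 × 100.09 = 0.197 g
% CaCO3 = 0.197 / 0.363 × 100 = 54.3 %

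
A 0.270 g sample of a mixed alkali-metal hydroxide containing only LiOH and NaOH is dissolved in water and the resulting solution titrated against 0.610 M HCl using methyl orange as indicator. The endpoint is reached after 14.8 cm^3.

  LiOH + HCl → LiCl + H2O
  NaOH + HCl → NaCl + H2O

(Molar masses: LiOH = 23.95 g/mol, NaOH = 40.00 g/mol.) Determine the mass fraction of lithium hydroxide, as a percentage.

n(HCl) = 0.0148 × 0.610 = 9.03 × 10^-3 mol
Let x = n(LiOH), y = n(NaOH).
Titrant: 1x + 1y = 9.03 × 10^-3;  mass: 23.95x + 40.00y = 0.270
Solving, x = 5.68 × 10^-3 mol, y = 3.35 × 10^-3 mol
mass of LiOH = 5.68 × 10^-3 × 23.95 = 0.136 g
% LiOH = 0.136 / 0.270 × 100 = 50.4 %

50.4 %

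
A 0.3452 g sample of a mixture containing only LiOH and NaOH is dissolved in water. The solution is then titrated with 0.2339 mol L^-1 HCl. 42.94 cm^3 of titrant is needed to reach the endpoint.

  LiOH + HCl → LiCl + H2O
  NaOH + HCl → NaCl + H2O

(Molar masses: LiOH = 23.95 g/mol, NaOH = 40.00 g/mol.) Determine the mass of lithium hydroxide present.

n(HCl) = 0.04294 × 0.2339 = 0.01004 mol
Let x = n(LiOH), y = n(NaOH).
Titrant: 1x + 1y = 0.01004;  mass: 23.95x + 40.00y = 0.3452
Solving, x = 3.523 × 10^-3 mol, y = 6.521 × 10^-3 mol
mass of LiOH = 3.523 × 10^-3 × 23.95 = 0.08438 g

0.08438 g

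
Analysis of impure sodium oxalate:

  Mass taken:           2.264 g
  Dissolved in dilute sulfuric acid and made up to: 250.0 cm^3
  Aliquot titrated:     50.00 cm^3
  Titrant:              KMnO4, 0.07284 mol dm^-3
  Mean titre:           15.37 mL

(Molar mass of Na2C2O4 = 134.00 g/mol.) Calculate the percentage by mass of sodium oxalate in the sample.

82.83 %

2 MnO4^- + 5 C2O4^2- + 16 H^+ → 2 Mn^2+ + 10 CO2 + 8 H2O
n(KMnO4) per titration = 0.01537 × 0.07284 = 1.120 × 10^-3 mol
From the 5:2 ratio, n(Na2C2O4) in each aliquot = 5/2 × 1.120 × 10^-3 = 2.799 × 10^-3 mol
n(Na2C2O4) in the whole flask = 2.799 × 10^-3 × 250.0/50.00 = 0.01399 mol
mass of Na2C2O4 = 0.01399 × 134.00 = 1.875 g
% Na2C2O4 = 1.875 / 2.264 × 100 = 82.83 %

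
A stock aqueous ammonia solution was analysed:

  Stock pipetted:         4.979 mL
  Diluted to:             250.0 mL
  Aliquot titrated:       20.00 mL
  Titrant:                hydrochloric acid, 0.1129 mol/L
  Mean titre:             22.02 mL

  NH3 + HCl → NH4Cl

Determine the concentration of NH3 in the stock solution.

6.241 mol/L

n(HCl) = 0.02202 × 0.1129 = 2.486 × 10^-3 mol
n(NH3) in the aliquot = 2.486 × 10^-3 mol (1:1 ratio)
[NH3]_dilute = 2.486 × 10^-3 / 0.02000 = 0.1243 mol/L
Dilution factor = 250.0 / 4.979 = 50.21
[NH3]_stock = 0.1243 × 50.21 = 6.241 mol/L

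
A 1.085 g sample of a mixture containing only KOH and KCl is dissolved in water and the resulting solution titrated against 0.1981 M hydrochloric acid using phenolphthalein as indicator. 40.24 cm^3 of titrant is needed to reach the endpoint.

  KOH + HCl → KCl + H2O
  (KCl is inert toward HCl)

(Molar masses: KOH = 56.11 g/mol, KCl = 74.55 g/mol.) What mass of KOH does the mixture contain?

n(HCl) = 0.04024 × 0.1981 = 7.972 × 10^-3 mol
Let x = n(KOH), y = n(KCl).
Titrant: 1x = 7.972 × 10^-3;  mass: 56.11x + 74.55y = 1.085
Solving, x = 7.972 × 10^-3 mol, y = 8.554 × 10^-3 mol
mass of KOH = 7.972 × 10^-3 × 56.11 = 0.4473 g

0.4473 g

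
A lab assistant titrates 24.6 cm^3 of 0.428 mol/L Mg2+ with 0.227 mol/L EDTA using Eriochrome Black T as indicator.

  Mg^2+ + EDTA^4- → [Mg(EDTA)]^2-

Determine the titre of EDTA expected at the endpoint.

46.4 mL

n(Mg2+) = 0.0246 L × 0.428 mol/L = 0.0105 mol
n(EDTA) = 0.0105 mol (1:1 stoichiometry)
V(EDTA) = 0.0105 mol / 0.227 mol/L = 0.0464 L = 46.4 mL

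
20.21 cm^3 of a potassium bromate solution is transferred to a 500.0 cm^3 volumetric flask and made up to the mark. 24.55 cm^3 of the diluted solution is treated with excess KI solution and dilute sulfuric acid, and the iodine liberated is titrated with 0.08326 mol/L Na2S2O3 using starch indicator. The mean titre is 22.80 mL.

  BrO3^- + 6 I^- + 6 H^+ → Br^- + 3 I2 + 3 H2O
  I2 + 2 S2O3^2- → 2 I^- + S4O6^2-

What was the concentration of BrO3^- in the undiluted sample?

0.3188 mol/L

n(S2O3^2-) = 0.02280 × 0.08326 = 1.898 × 10^-3 mol
n(I2) = n(S2O3^2-)/2 = 9.492 × 10^-4 mol
From the 1:3 ratio, n(BrO3^-) in the aliquot = 1/3 × 9.492 × 10^-4 = 3.164 × 10^-4 mol
[BrO3^-]_dilute = 3.164 × 10^-4 / 0.02455 = 0.01289 mol/L
[BrO3^-]_original = 0.01289 × 500.0/20.21 = 0.3188 mol/L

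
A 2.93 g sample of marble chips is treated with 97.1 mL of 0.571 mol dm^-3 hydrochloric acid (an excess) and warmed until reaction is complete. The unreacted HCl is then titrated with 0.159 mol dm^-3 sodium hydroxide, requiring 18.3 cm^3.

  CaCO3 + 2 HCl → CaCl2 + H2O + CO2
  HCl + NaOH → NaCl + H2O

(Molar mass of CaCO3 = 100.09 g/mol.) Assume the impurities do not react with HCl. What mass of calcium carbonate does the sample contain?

2.63 g

n(HCl) added = 0.0971 × 0.571 = 0.0554 mol
n(NaOH) used in back-titration = 0.0183 × 0.159 = 2.91 × 10^-3 mol
n(HCl) left over = 2.91 × 10^-3 mol (1:1 ratio)
n(HCl) consumed by analyte = 0.0554 − 2.91 × 10^-3 = 0.0525 mol
From the 1:2 ratio, n(CaCO3) = 1/2 × 0.0525 = 0.0263 mol
mass of CaCO3 = 0.0263 × 100.09 = 2.63 g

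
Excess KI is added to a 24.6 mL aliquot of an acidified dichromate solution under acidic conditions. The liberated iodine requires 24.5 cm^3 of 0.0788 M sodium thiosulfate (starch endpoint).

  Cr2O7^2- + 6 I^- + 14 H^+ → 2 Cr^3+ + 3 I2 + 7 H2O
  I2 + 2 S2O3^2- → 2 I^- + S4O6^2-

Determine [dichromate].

n(S2O3^2-) = 0.0245 × 0.0788 = 1.93 × 10^-3 mol
n(I2) = n(S2O3^2-)/2 = 9.65 × 10^-4 mol
From the 1:3 ratio, n(Cr2O7^2-) in the aliquot = 1/3 × 9.65 × 10^-4 = 3.22 × 10^-4 mol
[Cr2O7^2-] = 3.22 × 10^-4 / 0.0246 = 0.0131 mol/L

0.0131 M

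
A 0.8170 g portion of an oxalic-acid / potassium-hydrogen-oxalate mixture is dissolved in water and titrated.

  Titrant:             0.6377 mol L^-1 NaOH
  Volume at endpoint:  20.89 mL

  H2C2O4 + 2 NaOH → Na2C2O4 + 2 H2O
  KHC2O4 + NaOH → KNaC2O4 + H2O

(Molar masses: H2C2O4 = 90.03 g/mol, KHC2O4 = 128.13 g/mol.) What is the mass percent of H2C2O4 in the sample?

58.99 %

n(NaOH) = 0.02089 × 0.6377 = 0.01332 mol
Let x = n(H2C2O4), y = n(KHC2O4).
Titrant: 2x + 1y = 0.01332;  mass: 90.03x + 128.13y = 0.8170
Solving, x = 5.353 × 10^-3 mol, y = 2.615 × 10^-3 mol
mass of H2C2O4 = 5.353 × 10^-3 × 90.03 = 0.4820 g
% H2C2O4 = 0.4820 / 0.8170 × 100 = 58.99 %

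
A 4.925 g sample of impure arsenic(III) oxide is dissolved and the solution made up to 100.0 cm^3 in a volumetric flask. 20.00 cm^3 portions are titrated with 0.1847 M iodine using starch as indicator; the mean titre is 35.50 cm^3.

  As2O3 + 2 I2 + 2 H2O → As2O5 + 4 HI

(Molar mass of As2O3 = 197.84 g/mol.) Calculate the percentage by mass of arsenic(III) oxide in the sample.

n(I2) per titration = 0.03550 × 0.1847 = 6.557 × 10^-3 mol
From the 1:2 ratio, n(As2O3) in each aliquot = 1/2 × 6.557 × 10^-3 = 3.278 × 10^-3 mol
n(As2O3) in the whole flask = 3.278 × 10^-3 × 100.0/20.00 = 0.01639 mol
mass of As2O3 = 0.01639 × 197.84 = 3.243 g
% As2O3 = 3.243 / 4.925 × 100 = 65.85 %

65.85 %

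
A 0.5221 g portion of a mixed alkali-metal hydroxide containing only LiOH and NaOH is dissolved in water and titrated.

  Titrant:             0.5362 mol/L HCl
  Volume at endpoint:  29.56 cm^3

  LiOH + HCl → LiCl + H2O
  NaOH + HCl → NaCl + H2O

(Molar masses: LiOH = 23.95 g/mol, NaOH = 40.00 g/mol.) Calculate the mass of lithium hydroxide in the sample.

n(HCl) = 0.02956 × 0.5362 = 0.01585 mol
Let x = n(LiOH), y = n(NaOH).
Titrant: 1x + 1y = 0.01585;  mass: 23.95x + 40.00y = 0.5221
Solving, x = 6.972 × 10^-3 mol, y = 8.878 × 10^-3 mol
mass of LiOH = 6.972 × 10^-3 × 23.95 = 0.1670 g

0.1670 g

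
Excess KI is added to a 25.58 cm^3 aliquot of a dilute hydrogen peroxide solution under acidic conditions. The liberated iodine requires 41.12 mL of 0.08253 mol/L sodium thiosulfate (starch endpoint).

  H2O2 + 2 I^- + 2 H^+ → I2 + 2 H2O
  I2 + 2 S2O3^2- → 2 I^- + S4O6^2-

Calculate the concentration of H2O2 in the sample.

n(S2O3^2-) = 0.04112 × 0.08253 = 3.394 × 10^-3 mol
n(I2) = n(S2O3^2-)/2 = 1.697 × 10^-3 mol
n(H2O2) in the aliquot = 1.697 × 10^-3 mol (1:1 ratio)
[H2O2] = 1.697 × 10^-3 / 0.02558 = 0.06633 mol/L

0.06633 mol/L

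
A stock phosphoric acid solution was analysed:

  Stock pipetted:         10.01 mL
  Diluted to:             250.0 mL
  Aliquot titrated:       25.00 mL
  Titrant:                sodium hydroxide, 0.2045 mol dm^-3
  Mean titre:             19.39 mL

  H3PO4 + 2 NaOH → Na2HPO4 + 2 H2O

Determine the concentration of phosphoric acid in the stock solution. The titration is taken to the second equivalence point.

n(NaOH) = 0.01939 × 0.2045 = 3.965 × 10^-3 mol
From the 1:2 ratio, n(H3PO4) in the aliquot = 1/2 × 3.965 × 10^-3 = 1.983 × 10^-3 mol
[H3PO4]_dilute = 1.983 × 10^-3 / 0.02500 = 0.07931 mol/L
Dilution factor = 250.0 / 10.01 = 24.98
[H3PO4]_stock = 0.07931 × 24.98 = 1.981 mol/L

1.981 mol/L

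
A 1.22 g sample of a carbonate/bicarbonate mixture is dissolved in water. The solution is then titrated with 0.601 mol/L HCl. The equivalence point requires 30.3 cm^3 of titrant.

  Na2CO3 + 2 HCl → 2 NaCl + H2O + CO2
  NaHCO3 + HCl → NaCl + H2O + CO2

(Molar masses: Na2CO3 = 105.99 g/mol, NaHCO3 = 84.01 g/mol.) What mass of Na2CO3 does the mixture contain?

0.529 g

n(HCl) = 0.0303 × 0.601 = 0.0182 mol
Let x = n(Na2CO3), y = n(NaHCO3).
Titrant: 2x + 1y = 0.0182;  mass: 105.99x + 84.01y = 1.22
Solving, x = 5.00 × 10^-3 mol, y = 8.22 × 10^-3 mol
mass of Na2CO3 = 5.00 × 10^-3 × 105.99 = 0.529 g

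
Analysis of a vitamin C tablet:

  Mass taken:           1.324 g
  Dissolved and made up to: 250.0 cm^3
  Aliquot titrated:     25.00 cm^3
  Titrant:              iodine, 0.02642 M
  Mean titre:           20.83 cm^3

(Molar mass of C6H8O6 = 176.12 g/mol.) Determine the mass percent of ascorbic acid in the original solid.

C6H8O6 + I2 → C6H6O6 + 2 HI
n(I2) per titration = 0.02083 × 0.02642 = 5.503 × 10^-4 mol
n(C6H8O6) in each aliquot = 5.503 × 10^-4 mol (1:1 ratio)
n(C6H8O6) in the whole flask = 5.503 × 10^-4 × 250.0/25.00 = 5.503 × 10^-3 mol
mass of C6H8O6 = 5.503 × 10^-3 × 176.12 = 0.9692 g
% C6H8O6 = 0.9692 / 1.324 × 100 = 73.21 %

73.21 %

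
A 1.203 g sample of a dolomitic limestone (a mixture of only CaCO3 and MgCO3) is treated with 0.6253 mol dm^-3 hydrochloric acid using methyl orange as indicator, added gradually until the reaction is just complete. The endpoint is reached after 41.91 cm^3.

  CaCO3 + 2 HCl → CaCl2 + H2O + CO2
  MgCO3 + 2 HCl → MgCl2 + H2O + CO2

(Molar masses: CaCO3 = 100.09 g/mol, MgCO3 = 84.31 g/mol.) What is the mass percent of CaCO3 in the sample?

51.81 %

n(HCl) = 0.04191 × 0.6253 = 0.02621 mol
Let x = n(CaCO3), y = n(MgCO3).
Titrant: 2x + 2y = 0.02621;  mass: 100.09x + 84.31y = 1.203
Solving, x = 6.228 × 10^-3 mol, y = 6.876 × 10^-3 mol
mass of CaCO3 = 6.228 × 10^-3 × 100.09 = 0.6233 g
% CaCO3 = 0.6233 / 1.203 × 100 = 51.81 %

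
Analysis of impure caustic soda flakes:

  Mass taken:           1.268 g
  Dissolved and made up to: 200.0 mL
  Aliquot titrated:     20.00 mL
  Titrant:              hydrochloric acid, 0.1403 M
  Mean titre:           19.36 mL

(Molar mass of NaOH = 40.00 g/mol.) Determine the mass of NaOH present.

1.086 g

NaOH + HCl → NaCl + H2O
n(HCl) per titration = 0.01936 × 0.1403 = 2.716 × 10^-3 mol
n(NaOH) in each aliquot = 2.716 × 10^-3 mol (1:1 ratio)
n(NaOH) in the whole flask = 2.716 × 10^-3 × 200.0/20.00 = 0.02716 mol
mass of NaOH = 0.02716 × 40.00 = 1.086 g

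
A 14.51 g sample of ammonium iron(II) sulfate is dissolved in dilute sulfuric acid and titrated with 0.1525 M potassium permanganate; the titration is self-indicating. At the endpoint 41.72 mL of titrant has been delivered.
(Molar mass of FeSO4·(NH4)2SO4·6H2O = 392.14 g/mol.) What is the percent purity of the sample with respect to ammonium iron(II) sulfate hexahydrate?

MnO4^- + 5 Fe^2+ + 8 H^+ → Mn^2+ + 5 Fe^3+ + 4 H2O
n(KMnO4) = 0.04172 L × 0.1525 mol/L = 6.362 × 10^-3 mol
From the 5:1 ratio, n(FeSO4·(NH4)2SO4·6H2O) = 5/1 × 6.362 × 10^-3 = 0.03181 mol
mass of FeSO4·(NH4)2SO4·6H2O = 0.03181 × 392.14 g/mol = 12.47 g
% FeSO4·(NH4)2SO4·6H2O = 12.47 / 14.51 × 100 = 85.97 %

85.97 %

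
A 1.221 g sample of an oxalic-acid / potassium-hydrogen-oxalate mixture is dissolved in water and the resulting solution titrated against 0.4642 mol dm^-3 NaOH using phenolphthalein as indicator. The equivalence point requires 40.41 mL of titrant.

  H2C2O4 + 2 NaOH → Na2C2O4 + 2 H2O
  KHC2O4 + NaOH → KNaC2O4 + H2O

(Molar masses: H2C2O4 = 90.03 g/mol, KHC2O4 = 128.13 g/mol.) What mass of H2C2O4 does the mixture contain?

n(NaOH) = 0.04041 × 0.4642 = 0.01876 mol
Let x = n(H2C2O4), y = n(KHC2O4).
Titrant: 2x + 1y = 0.01876;  mass: 90.03x + 128.13y = 1.221
Solving, x = 7.114 × 10^-3 mol, y = 4.531 × 10^-3 mol
mass of H2C2O4 = 7.114 × 10^-3 × 90.03 = 0.6404 g

0.6404 g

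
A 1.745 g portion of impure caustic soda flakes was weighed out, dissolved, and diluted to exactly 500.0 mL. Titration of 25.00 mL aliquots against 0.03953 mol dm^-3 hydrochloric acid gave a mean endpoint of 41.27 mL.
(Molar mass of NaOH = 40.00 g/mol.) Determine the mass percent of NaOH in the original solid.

NaOH + HCl → NaCl + H2O
n(HCl) per titration = 0.04127 × 0.03953 = 1.631 × 10^-3 mol
n(NaOH) in each aliquot = 1.631 × 10^-3 mol (1:1 ratio)
n(NaOH) in the whole flask = 1.631 × 10^-3 × 500.0/25.00 = 0.03263 mol
mass of NaOH = 0.03263 × 40.00 = 1.305 g
% NaOH = 1.305 / 1.745 × 100 = 74.79 %

74.79 %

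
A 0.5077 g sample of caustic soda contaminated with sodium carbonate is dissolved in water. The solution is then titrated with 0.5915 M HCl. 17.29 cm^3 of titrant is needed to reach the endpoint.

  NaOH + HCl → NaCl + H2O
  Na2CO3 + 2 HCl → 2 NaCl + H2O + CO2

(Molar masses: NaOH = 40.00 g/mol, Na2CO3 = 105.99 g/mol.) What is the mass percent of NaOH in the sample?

n(HCl) = 0.01729 × 0.5915 = 0.01023 mol
Let x = n(NaOH), y = n(Na2CO3).
Titrant: 1x + 2y = 0.01023;  mass: 40.00x + 105.99y = 0.5077
Solving, x = 2.638 × 10^-3 mol, y = 3.794 × 10^-3 mol
mass of NaOH = 2.638 × 10^-3 × 40.00 = 0.1055 g
% NaOH = 0.1055 / 0.5077 × 100 = 20.78 %

20.78 %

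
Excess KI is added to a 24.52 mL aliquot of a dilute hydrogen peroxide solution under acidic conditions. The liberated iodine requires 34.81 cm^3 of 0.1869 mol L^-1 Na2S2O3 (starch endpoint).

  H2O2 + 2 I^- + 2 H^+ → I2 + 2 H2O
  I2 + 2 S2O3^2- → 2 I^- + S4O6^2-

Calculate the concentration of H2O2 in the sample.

n(S2O3^2-) = 0.03481 × 0.1869 = 6.506 × 10^-3 mol
n(I2) = n(S2O3^2-)/2 = 3.253 × 10^-3 mol
n(H2O2) in the aliquot = 3.253 × 10^-3 mol (1:1 ratio)
[H2O2] = 3.253 × 10^-3 / 0.02452 = 0.1327 mol/L

0.1327 mol/L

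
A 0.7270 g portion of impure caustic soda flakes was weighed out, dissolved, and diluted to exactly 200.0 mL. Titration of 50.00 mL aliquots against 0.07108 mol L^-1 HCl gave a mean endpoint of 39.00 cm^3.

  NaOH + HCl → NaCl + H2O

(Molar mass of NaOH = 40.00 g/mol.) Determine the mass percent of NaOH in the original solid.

n(HCl) per titration = 0.03900 × 0.07108 = 2.772 × 10^-3 mol
n(NaOH) in each aliquot = 2.772 × 10^-3 mol (1:1 ratio)
n(NaOH) in the whole flask = 2.772 × 10^-3 × 200.0/50.00 = 0.01109 mol
mass of NaOH = 0.01109 × 40.00 = 0.4435 g
% NaOH = 0.4435 / 0.7270 × 100 = 61.01 %

61.01 %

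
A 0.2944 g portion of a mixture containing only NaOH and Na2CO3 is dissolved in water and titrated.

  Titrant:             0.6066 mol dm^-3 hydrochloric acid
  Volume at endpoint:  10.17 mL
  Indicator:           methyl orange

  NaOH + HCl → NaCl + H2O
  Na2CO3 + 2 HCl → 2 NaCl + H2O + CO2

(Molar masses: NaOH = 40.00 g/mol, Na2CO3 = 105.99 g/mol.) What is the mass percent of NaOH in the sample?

n(HCl) = 0.01017 × 0.6066 = 6.169 × 10^-3 mol
Let x = n(NaOH), y = n(Na2CO3).
Titrant: 1x + 2y = 6.169 × 10^-3;  mass: 40.00x + 105.99y = 0.2944
Solving, x = 2.503 × 10^-3 mol, y = 1.833 × 10^-3 mol
mass of NaOH = 2.503 × 10^-3 × 40.00 = 0.1001 g
% NaOH = 0.1001 / 0.2944 × 100 = 34.01 %

34.01 %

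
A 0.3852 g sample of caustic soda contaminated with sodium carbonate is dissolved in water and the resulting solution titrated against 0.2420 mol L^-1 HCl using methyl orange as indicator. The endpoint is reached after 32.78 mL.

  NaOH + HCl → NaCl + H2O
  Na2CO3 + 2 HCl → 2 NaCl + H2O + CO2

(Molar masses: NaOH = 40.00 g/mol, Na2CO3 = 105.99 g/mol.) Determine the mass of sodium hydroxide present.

n(HCl) = 0.03278 × 0.2420 = 7.933 × 10^-3 mol
Let x = n(NaOH), y = n(Na2CO3).
Titrant: 1x + 2y = 7.933 × 10^-3;  mass: 40.00x + 105.99y = 0.3852
Solving, x = 2.708 × 10^-3 mol, y = 2.612 × 10^-3 mol
mass of NaOH = 2.708 × 10^-3 × 40.00 = 0.1083 g

0.1083 g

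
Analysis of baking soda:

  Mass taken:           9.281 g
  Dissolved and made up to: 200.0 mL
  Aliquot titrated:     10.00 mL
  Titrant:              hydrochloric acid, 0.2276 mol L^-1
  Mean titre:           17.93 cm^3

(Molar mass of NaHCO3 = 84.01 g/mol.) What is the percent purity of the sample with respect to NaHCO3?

73.88 %

NaHCO3 + HCl → NaCl + H2O + CO2
n(HCl) per titration = 0.01793 × 0.2276 = 4.081 × 10^-3 mol
n(NaHCO3) in each aliquot = 4.081 × 10^-3 mol (1:1 ratio)
n(NaHCO3) in the whole flask = 4.081 × 10^-3 × 200.0/10.00 = 0.08162 mol
mass of NaHCO3 = 0.08162 × 84.01 = 6.857 g
% NaHCO3 = 6.857 / 9.281 × 100 = 73.88 %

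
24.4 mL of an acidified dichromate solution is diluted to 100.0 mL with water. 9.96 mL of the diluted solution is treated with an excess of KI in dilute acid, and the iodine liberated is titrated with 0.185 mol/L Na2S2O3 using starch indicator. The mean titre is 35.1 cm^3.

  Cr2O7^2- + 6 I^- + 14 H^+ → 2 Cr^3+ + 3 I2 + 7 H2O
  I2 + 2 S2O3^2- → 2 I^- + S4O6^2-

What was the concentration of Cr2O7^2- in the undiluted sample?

0.445 mol/L

n(S2O3^2-) = 0.0351 × 0.185 = 6.49 × 10^-3 mol
n(I2) = n(S2O3^2-)/2 = 3.25 × 10^-3 mol
From the 1:3 ratio, n(Cr2O7^2-) in the aliquot = 1/3 × 3.25 × 10^-3 = 1.08 × 10^-3 mol
[Cr2O7^2-]_dilute = 1.08 × 10^-3 / 0.00996 = 0.109 mol/L
[Cr2O7^2-]_original = 0.109 × 100.0/24.4 = 0.445 mol/L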